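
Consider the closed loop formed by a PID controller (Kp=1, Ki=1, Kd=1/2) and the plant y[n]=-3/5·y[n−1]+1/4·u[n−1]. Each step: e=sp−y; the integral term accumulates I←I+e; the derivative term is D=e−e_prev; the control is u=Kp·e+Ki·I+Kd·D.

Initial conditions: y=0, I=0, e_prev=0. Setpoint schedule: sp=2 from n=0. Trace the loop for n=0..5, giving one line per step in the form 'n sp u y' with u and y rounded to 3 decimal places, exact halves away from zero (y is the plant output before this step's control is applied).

(exact arithmetic carried between steps; '≈' marks a value shown rounded to 6 d.p. or computed from one; I and e_prev carry over from the previous line; the table rounds u and y to 3 d.p., halves away from zero)
n=0: y=0, sp=2, e=sp−y=2; I=2, D=e−e_prev=2; u=1·2+1·2+1/2·2=5; next y=-3/5·0+1/4·5=1.25
n=1: y=1.25, sp=2, e=sp−y=0.75; I=2.75, D=e−e_prev=-1.25; u=1·0.75+1·2.75+1/2·(-1.25)=2.875; next y=-3/5·1.25+1/4·2.875=-0.03125
n=2: y=-0.03125, sp=2, e=sp−y=2.03125; I=4.78125, D=e−e_prev=1.28125; u=1·2.03125+1·4.78125+1/2·1.28125=7.453125; next y=-3/5·(-0.03125)+1/4·7.453125≈1.882031
n=3: y≈1.882031, sp=2, e=sp−y≈0.117969; I≈4.899219, D=e−e_prev≈-1.913281; u=1·0.117969+1·4.899219+1/2·(-1.913281)≈4.060547; next y=-3/5·1.882031+1/4·4.060547≈-0.114082
n=4: y≈-0.114082, sp=2, e=sp−y≈2.114082; I≈7.013301, D=e−e_prev≈1.996113; u=1·2.114082+1·7.013301+1/2·1.996113≈10.125439; next y=-3/5·(-0.114082)+1/4·10.125439≈2.599809
n=5: y≈2.599809, sp=2, e=sp−y≈-0.599809; I≈6.413492, D=e−e_prev≈-2.713891; u=1·(-0.599809)+1·6.413492+1/2·(-2.713891)≈4.456737; next y=-3/5·2.599809+1/4·4.456737≈-0.445701

0 2 5.000 0.000
1 2 2.875 1.250
2 2 7.453 -0.031
3 2 4.061 1.882
4 2 10.125 -0.114
5 2 4.457 2.600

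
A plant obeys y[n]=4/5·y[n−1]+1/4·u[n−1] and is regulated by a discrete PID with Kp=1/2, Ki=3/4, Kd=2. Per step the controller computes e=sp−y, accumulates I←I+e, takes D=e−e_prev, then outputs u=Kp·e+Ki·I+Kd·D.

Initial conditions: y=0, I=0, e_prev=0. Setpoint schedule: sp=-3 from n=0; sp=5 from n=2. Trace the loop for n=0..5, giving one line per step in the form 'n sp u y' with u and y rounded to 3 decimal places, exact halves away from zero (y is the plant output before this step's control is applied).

0 -3 -9.750 0.000
1 -3 1.922 -2.438
2 5 19.479 -1.470
3 5 -6.515 3.694
4 5 12.486 1.327
5 5 1.223 4.183

(exact arithmetic carried between steps; '≈' marks a value shown rounded to 6 d.p. or computed from one; I and e_prev carry over from the previous line; the table rounds u and y to 3 d.p., halves away from zero)
n=0: y=0, sp=-3, e=sp−y=-3; I=-3, D=e−e_prev=-3; u=1/2·(-3)+3/4·(-3)+2·(-3)=-9.75; next y=4/5·0+1/4·(-9.75)=-2.4375
n=1: y=-2.4375, sp=-3, e=sp−y=-0.5625; I=-3.5625, D=e−e_prev=2.4375; u=1/2·(-0.5625)+3/4·(-3.5625)+2·2.4375=1.921875; next y=4/5·(-2.4375)+1/4·1.921875≈-1.469531
n=2: y≈-1.469531, sp=5, e=sp−y≈6.469531; I≈2.907031, D=e−e_prev≈7.032031; u=1/2·6.469531+3/4·2.907031+2·7.032031≈19.479102; next y=4/5·(-1.469531)+1/4·19.479102≈3.694150
n=3: y≈3.694150, sp=5, e=sp−y≈1.305850; I≈4.212881, D=e−e_prev≈-5.163682; u=1/2·1.305850+3/4·4.212881+2·(-5.163682)≈-6.514778; next y=4/5·3.694150+1/4·(-6.514778)≈1.326626
n=4: y≈1.326626, sp=5, e=sp−y≈3.673374; I≈7.886255, D=e−e_prev≈2.367525; u=1/2·3.673374+3/4·7.886255+2·2.367525≈12.486427; next y=4/5·1.326626+1/4·12.486427≈4.182908
n=5: y≈4.182908, sp=5, e=sp−y≈0.817092; I≈8.703347, D=e−e_prev≈-2.856282; u=1/2·0.817092+3/4·8.703347+2·(-2.856282)≈1.223493; next y=4/5·4.182908+1/4·1.223493≈3.652199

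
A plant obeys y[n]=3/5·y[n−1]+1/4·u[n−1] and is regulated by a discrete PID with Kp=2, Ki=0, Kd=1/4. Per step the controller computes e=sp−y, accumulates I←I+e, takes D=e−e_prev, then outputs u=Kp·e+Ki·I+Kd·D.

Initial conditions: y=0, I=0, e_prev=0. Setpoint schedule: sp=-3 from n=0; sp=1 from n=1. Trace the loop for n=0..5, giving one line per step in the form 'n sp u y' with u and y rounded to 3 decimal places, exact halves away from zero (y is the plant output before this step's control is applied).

0 -3 -6.750 0.000
1 1 6.797 -1.688
2 1 0.033 0.687
3 1 1.226 0.420
4 1 0.848 0.559
5 1 0.908 0.547

(exact arithmetic carried between steps; '≈' marks a value shown rounded to 6 d.p. or computed from one; I and e_prev carry over from the previous line; the table rounds u and y to 3 d.p., halves away from zero)
n=0: y=0, sp=-3, e=sp−y=-3; I=-3, D=e−e_prev=-3; u=2·(-3)+0·(-3)+1/4·(-3)=-6.75; next y=3/5·0+1/4·(-6.75)=-1.6875
n=1: y=-1.6875, sp=1, e=sp−y=2.6875; I=-0.3125, D=e−e_prev=5.6875; u=2·2.6875+0·(-0.3125)+1/4·5.6875=6.796875; next y=3/5·(-1.6875)+1/4·6.796875≈0.686719
n=2: y≈0.686719, sp=1, e=sp−y≈0.313281; I≈0.000781, D=e−e_prev≈-2.374219; u=2·0.313281+0·0.000781+1/4·(-2.374219)≈0.033008; next y=3/5·0.686719+1/4·0.033008≈0.420283
n=3: y≈0.420283, sp=1, e=sp−y≈0.579717; I≈0.580498, D=e−e_prev≈0.266436; u=2·0.579717+0·0.580498+1/4·0.266436≈1.226042; next y=3/5·0.420283+1/4·1.226042≈0.558681
n=4: y≈0.558681, sp=1, e=sp−y≈0.441319; I≈1.021818, D=e−e_prev≈-0.138397; u=2·0.441319+0·1.021818+1/4·(-0.138397)≈0.848040; next y=3/5·0.558681+1/4·0.848040≈0.547218
n=5: y≈0.547218, sp=1, e=sp−y≈0.452782; I≈1.474599, D=e−e_prev≈0.011462; u=2·0.452782+0·1.474599+1/4·0.011462≈0.908429; next y=3/5·0.547218+1/4·0.908429≈0.555438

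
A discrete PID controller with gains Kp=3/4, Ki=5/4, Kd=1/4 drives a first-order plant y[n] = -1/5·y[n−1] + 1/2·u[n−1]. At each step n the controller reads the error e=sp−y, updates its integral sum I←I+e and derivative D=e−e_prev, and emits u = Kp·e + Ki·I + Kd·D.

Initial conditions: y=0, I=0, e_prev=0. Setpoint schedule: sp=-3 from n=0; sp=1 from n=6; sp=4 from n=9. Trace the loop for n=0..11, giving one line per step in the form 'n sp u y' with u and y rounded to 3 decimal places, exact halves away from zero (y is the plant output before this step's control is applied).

0 -3 -6.750 0.000
1 -3 -2.156 -3.375
2 -3 -9.218 -0.403
3 -3 -2.439 -4.528
4 -3 -11.043 -0.314
5 -3 -1.771 -5.458
6 1 -3.729 0.206
7 1 2.431 -1.906
8 1 -2.345 1.597
9 4 11.484 -1.492
10 4 -0.121 6.040
11 4 15.657 -1.269

(exact arithmetic carried between steps; '≈' marks a value shown rounded to 6 d.p. or computed from one; I and e_prev carry over from the previous line; the table rounds u and y to 3 d.p., halves away from zero)
n=0: y=0, sp=-3, e=sp−y=-3; I=-3, D=e−e_prev=-3; u=3/4·(-3)+5/4·(-3)+1/4·(-3)=-6.75; next y=-1/5·0+1/2·(-6.75)=-3.375
n=1: y=-3.375, sp=-3, e=sp−y=0.375; I=-2.625, D=e−e_prev=3.375; u=3/4·0.375+5/4·(-2.625)+1/4·3.375=-2.15625; next y=-1/5·(-3.375)+1/2·(-2.15625)=-0.403125
n=2: y=-0.403125, sp=-3, e=sp−y=-2.596875; I=-5.221875, D=e−e_prev=-2.971875; u=3/4·(-2.596875)+5/4·(-5.221875)+1/4·(-2.971875)≈-9.217969; next y=-1/5·(-0.403125)+1/2·(-9.217969)≈-4.528359
n=3: y≈-4.528359, sp=-3, e=sp−y≈1.528359; I≈-3.693516, D=e−e_prev≈4.125234; u=3/4·1.528359+5/4·(-3.693516)+1/4·4.125234≈-2.439316; next y=-1/5·(-4.528359)+1/2·(-2.439316)≈-0.313986
n=4: y≈-0.313986, sp=-3, e=sp−y≈-2.686014; I≈-6.379529, D=e−e_prev≈-4.214373; u=3/4·(-2.686014)+5/4·(-6.379529)+1/4·(-4.214373)≈-11.042515; next y=-1/5·(-0.313986)+1/2·(-11.042515)≈-5.458460
n=5: y≈-5.458460, sp=-3, e=sp−y≈2.458460; I≈-3.921069, D=e−e_prev≈5.144474; u=3/4·2.458460+5/4·(-3.921069)+1/4·5.144474≈-1.771373; next y=-1/5·(-5.458460)+1/2·(-1.771373)≈0.206006
n=6: y≈0.206006, sp=1, e=sp−y≈0.793994; I≈-3.127075, D=e−e_prev≈-1.664466; u=3/4·0.793994+5/4·(-3.127075)+1/4·(-1.664466)≈-3.729464; next y=-1/5·0.206006+1/2·(-3.729464)≈-1.905933
n=7: y≈-1.905933, sp=1, e=sp−y≈2.905933; I≈-0.221141, D=e−e_prev≈2.111939; u=3/4·2.905933+5/4·(-0.221141)+1/4·2.111939≈2.431008; next y=-1/5·(-1.905933)+1/2·2.431008≈1.596691
n=8: y≈1.596691, sp=1, e=sp−y≈-0.596691; I≈-0.817832, D=e−e_prev≈-3.502624; u=3/4·(-0.596691)+5/4·(-0.817832)+1/4·(-3.502624)≈-2.345464; next y=-1/5·1.596691+1/2·(-2.345464)≈-1.492070
n=9: y≈-1.492070, sp=4, e=sp−y≈5.492070; I≈4.674238, D=e−e_prev≈6.088761; u=3/4·5.492070+5/4·4.674238+1/4·6.088761≈11.484040; next y=-1/5·(-1.492070)+1/2·11.484040≈6.040434
n=10: y≈6.040434, sp=4, e=sp−y≈-2.040434; I≈2.633804, D=e−e_prev≈-7.532504; u=3/4·(-2.040434)+5/4·2.633804+1/4·(-7.532504)≈-0.121197; next y=-1/5·6.040434+1/2·(-0.121197)≈-1.268685
n=11: y≈-1.268685, sp=4, e=sp−y≈5.268685; I≈7.902489, D=e−e_prev≈7.309120; u=3/4·5.268685+5/4·7.902489+1/4·7.309120≈15.656905; next y=-1/5·(-1.268685)+1/2·15.656905≈8.082190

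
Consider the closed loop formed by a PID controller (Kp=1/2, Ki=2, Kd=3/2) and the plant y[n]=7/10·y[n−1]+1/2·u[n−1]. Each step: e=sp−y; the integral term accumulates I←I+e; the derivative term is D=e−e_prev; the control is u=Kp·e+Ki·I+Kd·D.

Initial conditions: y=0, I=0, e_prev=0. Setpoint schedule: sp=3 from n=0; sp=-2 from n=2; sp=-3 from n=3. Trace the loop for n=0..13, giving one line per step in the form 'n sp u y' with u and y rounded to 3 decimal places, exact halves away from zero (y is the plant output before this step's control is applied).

(exact arithmetic carried between steps; '≈' marks a value shown rounded to 6 d.p. or computed from one; I and e_prev carry over from the previous line; the table rounds u and y to 3 d.p., halves away from zero)
n=0: y=0, sp=3, e=sp−y=3; I=3, D=e−e_prev=3; u=1/2·3+2·3+3/2·3=12; next y=7/10·0+1/2·12=6
n=1: y=6, sp=3, e=sp−y=-3; I=0, D=e−e_prev=-6; u=1/2·(-3)+2·0+3/2·(-6)=-10.5; next y=7/10·6+1/2·(-10.5)=-1.05
n=2: y=-1.05, sp=-2, e=sp−y=-0.95; I=-0.95, D=e−e_prev=2.05; u=1/2·(-0.95)+2·(-0.95)+3/2·2.05=0.7; next y=7/10·(-1.05)+1/2·0.7=-0.385
n=3: y=-0.385, sp=-3, e=sp−y=-2.615; I=-3.565, D=e−e_prev=-1.665; u=1/2·(-2.615)+2·(-3.565)+3/2·(-1.665)=-10.935; next y=7/10·(-0.385)+1/2·(-10.935)=-5.737
n=4: y=-5.737, sp=-3, e=sp−y=2.737; I=-0.828, D=e−e_prev=5.352; u=1/2·2.737+2·(-0.828)+3/2·5.352=7.7405; next y=7/10·(-5.737)+1/2·7.7405=-0.14565
n=5: y=-0.14565, sp=-3, e=sp−y=-2.85435; I=-3.68235, D=e−e_prev=-5.59135; u=1/2·(-2.85435)+2·(-3.68235)+3/2·(-5.59135)=-17.1789; next y=7/10·(-0.14565)+1/2·(-17.1789)=-8.691405
n=6: y=-8.691405, sp=-3, e=sp−y=5.691405; I=2.009055, D=e−e_prev=8.545755; u=1/2·5.691405+2·2.009055+3/2·8.545755=19.682445; next y=7/10·(-8.691405)+1/2·19.682445=3.757239
n=7: y=3.757239, sp=-3, e=sp−y=-6.757239; I=-4.748184, D=e−e_prev=-12.448644; u=1/2·(-6.757239)+2·(-4.748184)+3/2·(-12.448644)≈-31.547954; next y=7/10·3.757239+1/2·(-31.547954)≈-13.143909
n=8: y≈-13.143909, sp=-3, e=sp−y≈10.143909; I≈5.395725, D=e−e_prev≈16.901148; u=1/2·10.143909+2·5.395725+3/2·16.901148≈41.215128; next y=7/10·(-13.143909)+1/2·41.215128≈11.406828
n=9: y≈11.406828, sp=-3, e=sp−y≈-14.406828; I≈-9.011102, D=e−e_prev≈-24.550737; u=1/2·(-14.406828)+2·(-9.011102)+3/2·(-24.550737)≈-62.051723; next y=7/10·11.406828+1/2·(-62.051723)≈-23.041082
n=10: y≈-23.041082, sp=-3, e=sp−y≈20.041082; I≈11.029980, D=e−e_prev≈34.447910; u=1/2·20.041082+2·11.029980+3/2·34.447910≈83.752367; next y=7/10·(-23.041082)+1/2·83.752367≈25.747426
n=11: y≈25.747426, sp=-3, e=sp−y≈-28.747426; I≈-17.717445, D=e−e_prev≈-48.788508; u=1/2·(-28.747426)+2·(-17.717445)+3/2·(-48.788508)≈-122.991366; next y=7/10·25.747426+1/2·(-122.991366)≈-43.472485
n=12: y≈-43.472485, sp=-3, e=sp−y≈40.472485; I≈22.755040, D=e−e_prev≈69.219911; u=1/2·40.472485+2·22.755040+3/2·69.219911≈169.576188; next y=7/10·(-43.472485)+1/2·169.576188≈54.357354
n=13: y≈54.357354, sp=-3, e=sp−y≈-57.357354; I≈-34.602315, D=e−e_prev≈-97.829839; u=1/2·(-57.357354)+2·(-34.602315)+3/2·(-97.829839)≈-244.628066; next y=7/10·54.357354+1/2·(-244.628066)≈-84.263885

0 3 12.000 0.000
1 3 -10.500 6.000
2 -2 0.700 -1.050
3 -3 -10.935 -0.385
4 -3 7.741 -5.737
5 -3 -17.179 -0.146
6 -3 19.682 -8.691
7 -3 -31.548 3.757
8 -3 41.215 -13.144
9 -3 -62.052 11.407
10 -3 83.752 -23.041
11 -3 -122.991 25.747
12 -3 169.576 -43.472
13 -3 -244.628 54.357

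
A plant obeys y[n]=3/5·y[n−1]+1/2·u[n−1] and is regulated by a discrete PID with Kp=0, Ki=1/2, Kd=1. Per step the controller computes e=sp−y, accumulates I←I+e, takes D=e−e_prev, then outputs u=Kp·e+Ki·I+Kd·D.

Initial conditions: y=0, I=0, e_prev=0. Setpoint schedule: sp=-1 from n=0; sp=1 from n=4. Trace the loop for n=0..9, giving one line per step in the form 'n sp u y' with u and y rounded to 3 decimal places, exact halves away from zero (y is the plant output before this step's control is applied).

(exact arithmetic carried between steps; '≈' marks a value shown rounded to 6 d.p. or computed from one; I and e_prev carry over from the previous line; the table rounds u and y to 3 d.p., halves away from zero)
n=0: y=0, sp=-1, e=sp−y=-1; I=-1, D=e−e_prev=-1; u=0·(-1)+1/2·(-1)+1·(-1)=-1.5; next y=3/5·0+1/2·(-1.5)=-0.75
n=1: y=-0.75, sp=-1, e=sp−y=-0.25; I=-1.25, D=e−e_prev=0.75; u=0·(-0.25)+1/2·(-1.25)+1·0.75=0.125; next y=3/5·(-0.75)+1/2·0.125=-0.3875
n=2: y=-0.3875, sp=-1, e=sp−y=-0.6125; I=-1.8625, D=e−e_prev=-0.3625; u=0·(-0.6125)+1/2·(-1.8625)+1·(-0.3625)=-1.29375; next y=3/5·(-0.3875)+1/2·(-1.29375)=-0.879375
n=3: y=-0.879375, sp=-1, e=sp−y=-0.120625; I=-1.983125, D=e−e_prev=0.491875; u=0·(-0.120625)+1/2·(-1.983125)+1·0.491875≈-0.499688; next y=3/5·(-0.879375)+1/2·(-0.499688)≈-0.777469
n=4: y≈-0.777469, sp=1, e=sp−y≈1.777469; I≈-0.205656, D=e−e_prev≈1.898094; u=0·1.777469+1/2·(-0.205656)+1·1.898094≈1.795266; next y=3/5·(-0.777469)+1/2·1.795266≈0.431152
n=5: y≈0.431152, sp=1, e=sp−y≈0.568848; I≈0.363192, D=e−e_prev≈-1.208620; u=0·0.568848+1/2·0.363192+1·(-1.208620)≈-1.027024; next y=3/5·0.431152+1/2·(-1.027024)≈-0.254821
n=6: y≈-0.254821, sp=1, e=sp−y≈1.254821; I≈1.618013, D=e−e_prev≈0.685973; u=0·1.254821+1/2·1.618013+1·0.685973≈1.494979; next y=3/5·(-0.254821)+1/2·1.494979≈0.594597
n=7: y≈0.594597, sp=1, e=sp−y≈0.405403; I≈2.023416, D=e−e_prev≈-0.849418; u=0·0.405403+1/2·2.023416+1·(-0.849418)≈0.162290; next y=3/5·0.594597+1/2·0.162290≈0.437903
n=8: y≈0.437903, sp=1, e=sp−y≈0.562097; I≈2.585513, D=e−e_prev≈0.156694; u=0·0.562097+1/2·2.585513+1·0.156694≈1.449450; next y=3/5·0.437903+1/2·1.449450≈0.987467
n=9: y≈0.987467, sp=1, e=sp−y≈0.012533; I≈2.598046, D=e−e_prev≈-0.549564; u=0·0.012533+1/2·2.598046+1·(-0.549564)≈0.749459; next y=3/5·0.987467+1/2·0.749459≈0.967210

0 -1 -1.500 0.000
1 -1 0.125 -0.750
2 -1 -1.294 -0.388
3 -1 -0.500 -0.879
4 1 1.795 -0.777
5 1 -1.027 0.431
6 1 1.495 -0.255
7 1 0.162 0.595
8 1 1.449 0.438
9 1 0.749 0.987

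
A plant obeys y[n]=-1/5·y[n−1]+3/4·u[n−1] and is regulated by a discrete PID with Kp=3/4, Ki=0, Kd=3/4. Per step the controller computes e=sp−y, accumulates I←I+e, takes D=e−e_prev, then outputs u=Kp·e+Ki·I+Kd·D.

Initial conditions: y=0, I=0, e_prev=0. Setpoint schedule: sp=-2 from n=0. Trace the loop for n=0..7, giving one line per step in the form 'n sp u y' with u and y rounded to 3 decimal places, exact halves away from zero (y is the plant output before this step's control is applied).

0 -2 -3.000 0.000
1 -2 1.875 -2.250
2 -2 -5.972 1.856
3 -2 7.167 -4.850
4 -2 -14.656 6.346
5 -2 21.651 -12.261
6 -2 -38.731 18.690
7 -2 61.698 -32.787

(exact arithmetic carried between steps; '≈' marks a value shown rounded to 6 d.p. or computed from one; I and e_prev carry over from the previous line; the table rounds u and y to 3 d.p., halves away from zero)
n=0: y=0, sp=-2, e=sp−y=-2; I=-2, D=e−e_prev=-2; u=3/4·(-2)+0·(-2)+3/4·(-2)=-3; next y=-1/5·0+3/4·(-3)=-2.25
n=1: y=-2.25, sp=-2, e=sp−y=0.25; I=-1.75, D=e−e_prev=2.25; u=3/4·0.25+0·(-1.75)+3/4·2.25=1.875; next y=-1/5·(-2.25)+3/4·1.875=1.85625
n=2: y=1.85625, sp=-2, e=sp−y=-3.85625; I=-5.60625, D=e−e_prev=-4.10625; u=3/4·(-3.85625)+0·(-5.60625)+3/4·(-4.10625)=-5.971875; next y=-1/5·1.85625+3/4·(-5.971875)≈-4.850156
n=3: y≈-4.850156, sp=-2, e=sp−y≈2.850156; I≈-2.756094, D=e−e_prev≈6.706406; u=3/4·2.850156+0·(-2.756094)+3/4·6.706406≈7.167422; next y=-1/5·(-4.850156)+3/4·7.167422≈6.345598
n=4: y≈6.345598, sp=-2, e=sp−y≈-8.345598; I≈-11.101691, D=e−e_prev≈-11.195754; u=3/4·(-8.345598)+0·(-11.101691)+3/4·(-11.195754)≈-14.656014; next y=-1/5·6.345598+3/4·(-14.656014)≈-12.261130
n=5: y≈-12.261130, sp=-2, e=sp−y≈10.261130; I≈-0.840562, D=e−e_prev≈18.606727; u=3/4·10.261130+0·(-0.840562)+3/4·18.606727≈21.650893; next y=-1/5·(-12.261130)+3/4·21.650893≈18.690396
n=6: y≈18.690396, sp=-2, e=sp−y≈-20.690396; I≈-21.530957, D=e−e_prev≈-30.951525; u=3/4·(-20.690396)+0·(-21.530957)+3/4·(-30.951525)≈-38.731441; next y=-1/5·18.690396+3/4·(-38.731441)≈-32.786660
n=7: y≈-32.786660, sp=-2, e=sp−y≈30.786660; I≈9.255702, D=e−e_prev≈51.477055; u=3/4·30.786660+0·9.255702+3/4·51.477055≈61.697786; next y=-1/5·(-32.786660)+3/4·61.697786≈52.830672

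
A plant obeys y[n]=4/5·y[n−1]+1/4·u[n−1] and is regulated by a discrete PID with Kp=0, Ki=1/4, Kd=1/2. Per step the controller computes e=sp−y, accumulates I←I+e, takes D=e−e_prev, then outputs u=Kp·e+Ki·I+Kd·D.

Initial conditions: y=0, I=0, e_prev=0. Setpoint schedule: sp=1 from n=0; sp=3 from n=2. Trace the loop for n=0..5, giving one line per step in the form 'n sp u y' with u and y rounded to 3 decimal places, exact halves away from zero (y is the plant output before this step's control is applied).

0 1 0.750 0.000
1 1 0.359 0.188
2 3 2.117 0.240
3 3 1.472 0.721
4 3 2.115 0.945
5 3 2.486 1.285

(exact arithmetic carried between steps; '≈' marks a value shown rounded to 6 d.p. or computed from one; I and e_prev carry over from the previous line; the table rounds u and y to 3 d.p., halves away from zero)
n=0: y=0, sp=1, e=sp−y=1; I=1, D=e−e_prev=1; u=0·1+1/4·1+1/2·1=0.75; next y=4/5·0+1/4·0.75=0.1875
n=1: y=0.1875, sp=1, e=sp−y=0.8125; I=1.8125, D=e−e_prev=-0.1875; u=0·0.8125+1/4·1.8125+1/2·(-0.1875)=0.359375; next y=4/5·0.1875+1/4·0.359375≈0.239844
n=2: y≈0.239844, sp=3, e=sp−y≈2.760156; I≈4.572656, D=e−e_prev≈1.947656; u=0·2.760156+1/4·4.572656+1/2·1.947656≈2.116992; next y=4/5·0.239844+1/4·2.116992≈0.721123
n=3: y≈0.721123, sp=3, e=sp−y≈2.278877; I≈6.851533, D=e−e_prev≈-0.481279; u=0·2.278877+1/4·6.851533+1/2·(-0.481279)≈1.472244; next y=4/5·0.721123+1/4·1.472244≈0.944959
n=4: y≈0.944959, sp=3, e=sp−y≈2.055041; I≈8.906574, D=e−e_prev≈-0.223836; u=0·2.055041+1/4·8.906574+1/2·(-0.223836)≈2.114725; next y=4/5·0.944959+1/4·2.114725≈1.284649
n=5: y≈1.284649, sp=3, e=sp−y≈1.715351; I≈10.621925, D=e−e_prev≈-0.339689; u=0·1.715351+1/4·10.621925+1/2·(-0.339689)≈2.485637; next y=4/5·1.284649+1/4·2.485637≈1.649128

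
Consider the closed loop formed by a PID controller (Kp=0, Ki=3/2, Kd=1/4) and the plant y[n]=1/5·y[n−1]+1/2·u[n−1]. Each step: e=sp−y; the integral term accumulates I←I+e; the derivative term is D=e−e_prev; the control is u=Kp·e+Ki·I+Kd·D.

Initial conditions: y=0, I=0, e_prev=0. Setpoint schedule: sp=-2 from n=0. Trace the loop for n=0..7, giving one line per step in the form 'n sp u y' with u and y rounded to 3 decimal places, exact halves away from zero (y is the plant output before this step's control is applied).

(exact arithmetic carried between steps; '≈' marks a value shown rounded to 6 d.p. or computed from one; I and e_prev carry over from the previous line; the table rounds u and y to 3 d.p., halves away from zero)
n=0: y=0, sp=-2, e=sp−y=-2; I=-2, D=e−e_prev=-2; u=0·(-2)+3/2·(-2)+1/4·(-2)=-3.5; next y=1/5·0+1/2·(-3.5)=-1.75
n=1: y=-1.75, sp=-2, e=sp−y=-0.25; I=-2.25, D=e−e_prev=1.75; u=0·(-0.25)+3/2·(-2.25)+1/4·1.75=-2.9375; next y=1/5·(-1.75)+1/2·(-2.9375)=-1.81875
n=2: y=-1.81875, sp=-2, e=sp−y=-0.18125; I=-2.43125, D=e−e_prev=0.06875; u=0·(-0.18125)+3/2·(-2.43125)+1/4·0.06875≈-3.629688; next y=1/5·(-1.81875)+1/2·(-3.629688)≈-2.178594
n=3: y≈-2.178594, sp=-2, e=sp−y≈0.178594; I≈-2.252656, D=e−e_prev≈0.359844; u=0·0.178594+3/2·(-2.252656)+1/4·0.359844≈-3.289023; next y=1/5·(-2.178594)+1/2·(-3.289023)≈-2.080230
n=4: y≈-2.080230, sp=-2, e=sp−y≈0.080230; I≈-2.172426, D=e−e_prev≈-0.098363; u=0·0.080230+3/2·(-2.172426)+1/4·(-0.098363)≈-3.283229; next y=1/5·(-2.080230)+1/2·(-3.283229)≈-2.057661
n=5: y≈-2.057661, sp=-2, e=sp−y≈0.057661; I≈-2.114765, D=e−e_prev≈-0.022570; u=0·0.057661+3/2·(-2.114765)+1/4·(-0.022570)≈-3.177790; next y=1/5·(-2.057661)+1/2·(-3.177790)≈-2.000427
n=6: y≈-2.000427, sp=-2, e=sp−y≈0.000427; I≈-2.114338, D=e−e_prev≈-0.057234; u=0·0.000427+3/2·(-2.114338)+1/4·(-0.057234)≈-3.185815; next y=1/5·(-2.000427)+1/2·(-3.185815)≈-1.992993
n=7: y≈-1.992993, sp=-2, e=sp−y≈-0.007007; I≈-2.121345, D=e−e_prev≈-0.007434; u=0·(-0.007007)+3/2·(-2.121345)+1/4·(-0.007434)≈-3.183876; next y=1/5·(-1.992993)+1/2·(-3.183876)≈-1.990536

0 -2 -3.500 0.000
1 -2 -2.938 -1.750
2 -2 -3.630 -1.819
3 -2 -3.289 -2.179
4 -2 -3.283 -2.080
5 -2 -3.178 -2.058
6 -2 -3.186 -2.000
7 -2 -3.184 -1.993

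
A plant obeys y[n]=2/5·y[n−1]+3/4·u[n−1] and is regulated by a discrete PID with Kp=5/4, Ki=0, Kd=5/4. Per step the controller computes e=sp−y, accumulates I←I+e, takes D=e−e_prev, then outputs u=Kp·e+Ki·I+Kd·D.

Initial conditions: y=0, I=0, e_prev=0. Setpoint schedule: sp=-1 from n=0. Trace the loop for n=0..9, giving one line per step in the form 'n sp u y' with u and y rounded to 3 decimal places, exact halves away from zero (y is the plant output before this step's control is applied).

(exact arithmetic carried between steps; '≈' marks a value shown rounded to 6 d.p. or computed from one; I and e_prev carry over from the previous line; the table rounds u and y to 3 d.p., halves away from zero)
n=0: y=0, sp=-1, e=sp−y=-1; I=-1, D=e−e_prev=-1; u=5/4·(-1)+0·(-1)+5/4·(-1)=-2.5; next y=2/5·0+3/4·(-2.5)=-1.875
n=1: y=-1.875, sp=-1, e=sp−y=0.875; I=-0.125, D=e−e_prev=1.875; u=5/4·0.875+0·(-0.125)+5/4·1.875=3.4375; next y=2/5·(-1.875)+3/4·3.4375=1.828125
n=2: y=1.828125, sp=-1, e=sp−y=-2.828125; I=-2.953125, D=e−e_prev=-3.703125; u=5/4·(-2.828125)+0·(-2.953125)+5/4·(-3.703125)≈-8.164063; next y=2/5·1.828125+3/4·(-8.164063)≈-5.391797
n=3: y≈-5.391797, sp=-1, e=sp−y≈4.391797; I≈1.438672, D=e−e_prev≈7.219922; u=5/4·4.391797+0·1.438672+5/4·7.219922≈14.514648; next y=2/5·(-5.391797)+3/4·14.514648≈8.729268
n=4: y≈8.729268, sp=-1, e=sp−y≈-9.729268; I≈-8.290596, D=e−e_prev≈-14.121064; u=5/4·(-9.729268)+0·(-8.290596)+5/4·(-14.121064)≈-29.812915; next y=2/5·8.729268+3/4·(-29.812915)≈-18.867979
n=5: y≈-18.867979, sp=-1, e=sp−y≈17.867979; I≈9.577384, D=e−e_prev≈27.597247; u=5/4·17.867979+0·9.577384+5/4·27.597247≈56.831533; next y=2/5·(-18.867979)+3/4·56.831533≈35.076458
n=6: y≈35.076458, sp=-1, e=sp−y≈-36.076458; I≈-26.499074, D=e−e_prev≈-53.944437; u=5/4·(-36.076458)+0·(-26.499074)+5/4·(-53.944437)≈-112.526118; next y=2/5·35.076458+3/4·(-112.526118)≈-70.364006
n=7: y≈-70.364006, sp=-1, e=sp−y≈69.364006; I≈42.864932, D=e−e_prev≈105.440463; u=5/4·69.364006+0·42.864932+5/4·105.440463≈218.505586; next y=2/5·(-70.364006)+3/4·218.505586≈135.733588
n=8: y≈135.733588, sp=-1, e=sp−y≈-136.733588; I≈-93.868656, D=e−e_prev≈-206.097593; u=5/4·(-136.733588)+0·(-93.868656)+5/4·(-206.097593)≈-428.538976; next y=2/5·135.733588+3/4·(-428.538976)≈-267.110797
n=9: y≈-267.110797, sp=-1, e=sp−y≈266.110797; I≈172.242141, D=e−e_prev≈402.844385; u=5/4·266.110797+0·172.242141+5/4·402.844385≈836.193977; next y=2/5·(-267.110797)+3/4·836.193977≈520.301164

0 -1 -2.500 0.000
1 -1 3.438 -1.875
2 -1 -8.164 1.828
3 -1 14.515 -5.392
4 -1 -29.813 8.729
5 -1 56.832 -18.868
6 -1 -112.526 35.076
7 -1 218.506 -70.364
8 -1 -428.539 135.734
9 -1 836.194 -267.111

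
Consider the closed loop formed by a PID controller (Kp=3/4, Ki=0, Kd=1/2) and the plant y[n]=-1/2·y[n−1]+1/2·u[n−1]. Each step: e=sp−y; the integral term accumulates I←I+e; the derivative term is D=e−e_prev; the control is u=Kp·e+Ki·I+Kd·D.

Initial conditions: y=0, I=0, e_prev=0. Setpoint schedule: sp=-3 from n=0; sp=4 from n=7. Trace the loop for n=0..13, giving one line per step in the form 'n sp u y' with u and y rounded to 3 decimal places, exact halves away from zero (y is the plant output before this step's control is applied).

(exact arithmetic carried between steps; '≈' marks a value shown rounded to 6 d.p. or computed from one; I and e_prev carry over from the previous line; the table rounds u and y to 3 d.p., halves away from zero)
n=0: y=0, sp=-3, e=sp−y=-3; I=-3, D=e−e_prev=-3; u=3/4·(-3)+0·(-3)+1/2·(-3)=-3.75; next y=-1/2·0+1/2·(-3.75)=-1.875
n=1: y=-1.875, sp=-3, e=sp−y=-1.125; I=-4.125, D=e−e_prev=1.875; u=3/4·(-1.125)+0·(-4.125)+1/2·1.875=0.09375; next y=-1/2·(-1.875)+1/2·0.09375=0.984375
n=2: y=0.984375, sp=-3, e=sp−y=-3.984375; I=-8.109375, D=e−e_prev=-2.859375; u=3/4·(-3.984375)+0·(-8.109375)+1/2·(-2.859375)≈-4.417969; next y=-1/2·0.984375+1/2·(-4.417969)≈-2.701172
n=3: y≈-2.701172, sp=-3, e=sp−y≈-0.298828; I≈-8.408203, D=e−e_prev≈3.685547; u=3/4·(-0.298828)+0·(-8.408203)+1/2·3.685547≈1.618652; next y=-1/2·(-2.701172)+1/2·1.618652≈2.159912
n=4: y≈2.159912, sp=-3, e=sp−y≈-5.159912; I≈-13.568115, D=e−e_prev≈-4.861084; u=3/4·(-5.159912)+0·(-13.568115)+1/2·(-4.861084)≈-6.300476; next y=-1/2·2.159912+1/2·(-6.300476)≈-4.230194
n=5: y≈-4.230194, sp=-3, e=sp−y≈1.230194; I≈-12.337921, D=e−e_prev≈6.390106; u=3/4·1.230194+0·(-12.337921)+1/2·6.390106≈4.117699; next y=-1/2·(-4.230194)+1/2·4.117699≈4.173946
n=6: y≈4.173946, sp=-3, e=sp−y≈-7.173946; I≈-19.511868, D=e−e_prev≈-8.404140; u=3/4·(-7.173946)+0·(-19.511868)+1/2·(-8.404140)≈-9.582530; next y=-1/2·4.173946+1/2·(-9.582530)≈-6.878238
n=7: y≈-6.878238, sp=4, e=sp−y≈10.878238; I≈-8.633629, D=e−e_prev≈18.052185; u=3/4·10.878238+0·(-8.633629)+1/2·18.052185≈17.184771; next y=-1/2·(-6.878238)+1/2·17.184771≈12.031505
n=8: y≈12.031505, sp=4, e=sp−y≈-8.031505; I≈-16.665134, D=e−e_prev≈-18.909743; u=3/4·(-8.031505)+0·(-16.665134)+1/2·(-18.909743)≈-15.478500; next y=-1/2·12.031505+1/2·(-15.478500)≈-13.755002
n=9: y≈-13.755002, sp=4, e=sp−y≈17.755002; I≈1.089868, D=e−e_prev≈25.786507; u=3/4·17.755002+0·1.089868+1/2·25.786507≈26.209505; next y=-1/2·(-13.755002)+1/2·26.209505≈19.982254
n=10: y≈19.982254, sp=4, e=sp−y≈-15.982254; I≈-14.892385, D=e−e_prev≈-33.737256; u=3/4·(-15.982254)+0·(-14.892385)+1/2·(-33.737256)≈-28.855318; next y=-1/2·19.982254+1/2·(-28.855318)≈-24.418786
n=11: y≈-24.418786, sp=4, e=sp−y≈28.418786; I≈13.526401, D=e−e_prev≈44.401039; u=3/4·28.418786+0·13.526401+1/2·44.401039≈43.514609; next y=-1/2·(-24.418786)+1/2·43.514609≈33.966697
n=12: y≈33.966697, sp=4, e=sp−y≈-29.966697; I≈-16.440297, D=e−e_prev≈-58.385483; u=3/4·(-29.966697)+0·(-16.440297)+1/2·(-58.385483)≈-51.667765; next y=-1/2·33.966697+1/2·(-51.667765)≈-42.817231
n=13: y≈-42.817231, sp=4, e=sp−y≈46.817231; I≈30.376934, D=e−e_prev≈76.783929; u=3/4·46.817231+0·30.376934+1/2·76.783929≈73.504888; next y=-1/2·(-42.817231)+1/2·73.504888≈58.161059

0 -3 -3.750 0.000
1 -3 0.094 -1.875
2 -3 -4.418 0.984
3 -3 1.619 -2.701
4 -3 -6.300 2.160
5 -3 4.118 -4.230
6 -3 -9.583 4.174
7 4 17.185 -6.878
8 4 -15.478 12.032
9 4 26.210 -13.755
10 4 -28.855 19.982
11 4 43.515 -24.419
12 4 -51.668 33.967
13 4 73.505 -42.817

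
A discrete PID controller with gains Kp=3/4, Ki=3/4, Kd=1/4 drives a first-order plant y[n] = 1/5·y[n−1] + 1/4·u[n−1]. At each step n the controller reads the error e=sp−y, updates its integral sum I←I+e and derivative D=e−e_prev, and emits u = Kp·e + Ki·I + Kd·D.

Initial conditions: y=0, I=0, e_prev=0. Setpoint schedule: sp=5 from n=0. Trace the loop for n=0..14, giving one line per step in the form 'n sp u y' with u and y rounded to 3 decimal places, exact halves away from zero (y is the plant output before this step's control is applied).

(exact arithmetic carried between steps; '≈' marks a value shown rounded to 6 d.p. or computed from one; I and e_prev carry over from the previous line; the table rounds u and y to 3 d.p., halves away from zero)
n=0: y=0, sp=5, e=sp−y=5; I=5, D=e−e_prev=5; u=3/4·5+3/4·5+1/4·5=8.75; next y=1/5·0+1/4·8.75=2.1875
n=1: y=2.1875, sp=5, e=sp−y=2.8125; I=7.8125, D=e−e_prev=-2.1875; u=3/4·2.8125+3/4·7.8125+1/4·(-2.1875)=7.421875; next y=1/5·2.1875+1/4·7.421875≈2.292969
n=2: y≈2.292969, sp=5, e=sp−y≈2.707031; I≈10.519531, D=e−e_prev≈-0.105469; u=3/4·2.707031+3/4·10.519531+1/4·(-0.105469)≈9.893555; next y=1/5·2.292969+1/4·9.893555≈2.931982
n=3: y≈2.931982, sp=5, e=sp−y≈2.068018; I≈12.587549, D=e−e_prev≈-0.639014; u=3/4·2.068018+3/4·12.587549+1/4·(-0.639014)≈10.831921; next y=1/5·2.931982+1/4·10.831921≈3.294377
n=4: y≈3.294377, sp=5, e=sp−y≈1.705623; I≈14.293172, D=e−e_prev≈-0.362394; u=3/4·1.705623+3/4·14.293172+1/4·(-0.362394)≈11.908498; next y=1/5·3.294377+1/4·11.908498≈3.636000
n=5: y≈3.636000, sp=5, e=sp−y≈1.364000; I≈15.657172, D=e−e_prev≈-0.341623; u=3/4·1.364000+3/4·15.657172+1/4·(-0.341623)≈12.680474; next y=1/5·3.636000+1/4·12.680474≈3.897318
n=6: y≈3.897318, sp=5, e=sp−y≈1.102682; I≈16.759854, D=e−e_prev≈-0.261319; u=3/4·1.102682+3/4·16.759854+1/4·(-0.261319)≈13.331572; next y=1/5·3.897318+1/4·13.331572≈4.112357
n=7: y≈4.112357, sp=5, e=sp−y≈0.887643; I≈17.647497, D=e−e_prev≈-0.215038; u=3/4·0.887643+3/4·17.647497+1/4·(-0.215038)≈13.847596; next y=1/5·4.112357+1/4·13.847596≈4.284370
n=8: y≈4.284370, sp=5, e=sp−y≈0.715630; I≈18.363127, D=e−e_prev≈-0.172014; u=3/4·0.715630+3/4·18.363127+1/4·(-0.172014)≈14.266064; next y=1/5·4.284370+1/4·14.266064≈4.423390
n=9: y≈4.423390, sp=5, e=sp−y≈0.576610; I≈18.939737, D=e−e_prev≈-0.139020; u=3/4·0.576610+3/4·18.939737+1/4·(-0.139020)≈14.602505; next y=1/5·4.423390+1/4·14.602505≈4.535304
n=10: y≈4.535304, sp=5, e=sp−y≈0.464696; I≈19.404433, D=e−e_prev≈-0.111914; u=3/4·0.464696+3/4·19.404433+1/4·(-0.111914)≈14.873868; next y=1/5·4.535304+1/4·14.873868≈4.625528
n=11: y≈4.625528, sp=5, e=sp−y≈0.374472; I≈19.778905, D=e−e_prev≈-0.090223; u=3/4·0.374472+3/4·19.778905+1/4·(-0.090223)≈15.092477; next y=1/5·4.625528+1/4·15.092477≈4.698225
n=12: y≈4.698225, sp=5, e=sp−y≈0.301775; I≈20.080680, D=e−e_prev≈-0.072697; u=3/4·0.301775+3/4·20.080680+1/4·(-0.072697)≈15.268667; next y=1/5·4.698225+1/4·15.268667≈4.756812
n=13: y≈4.756812, sp=5, e=sp−y≈0.243188; I≈20.323868, D=e−e_prev≈-0.058587; u=3/4·0.243188+3/4·20.323868+1/4·(-0.058587)≈15.410646; next y=1/5·4.756812+1/4·15.410646≈4.804024
n=14: y≈4.804024, sp=5, e=sp−y≈0.195976; I≈20.519844, D=e−e_prev≈-0.047212; u=3/4·0.195976+3/4·20.519844+1/4·(-0.047212)≈15.525063; next y=1/5·4.804024+1/4·15.525063≈4.842070

0 5 8.750 0.000
1 5 7.422 2.188
2 5 9.894 2.293
3 5 10.832 2.932
4 5 11.908 3.294
5 5 12.680 3.636
6 5 13.332 3.897
7 5 13.848 4.112
8 5 14.266 4.284
9 5 14.603 4.423
10 5 14.874 4.535
11 5 15.092 4.626
12 5 15.269 4.698
13 5 15.411 4.757
14 5 15.525 4.804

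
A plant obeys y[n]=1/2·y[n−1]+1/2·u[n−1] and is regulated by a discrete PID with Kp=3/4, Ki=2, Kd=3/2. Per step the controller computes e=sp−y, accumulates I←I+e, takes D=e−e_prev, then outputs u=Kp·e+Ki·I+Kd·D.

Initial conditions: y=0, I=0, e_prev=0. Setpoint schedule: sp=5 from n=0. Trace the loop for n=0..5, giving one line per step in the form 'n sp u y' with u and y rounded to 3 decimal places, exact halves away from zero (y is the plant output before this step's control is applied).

0 5 21.250 0.000
1 5 -21.406 10.625
2 5 51.348 -5.391
3 5 -72.463 22.979
4 5 136.947 -24.742
5 5 -218.740 56.102

(exact arithmetic carried between steps; '≈' marks a value shown rounded to 6 d.p. or computed from one; I and e_prev carry over from the previous line; the table rounds u and y to 3 d.p., halves away from zero)
n=0: y=0, sp=5, e=sp−y=5; I=5, D=e−e_prev=5; u=3/4·5+2·5+3/2·5=21.25; next y=1/2·0+1/2·21.25=10.625
n=1: y=10.625, sp=5, e=sp−y=-5.625; I=-0.625, D=e−e_prev=-10.625; u=3/4·(-5.625)+2·(-0.625)+3/2·(-10.625)=-21.40625; next y=1/2·10.625+1/2·(-21.40625)=-5.390625
n=2: y=-5.390625, sp=5, e=sp−y=10.390625; I=9.765625, D=e−e_prev=16.015625; u=3/4·10.390625+2·9.765625+3/2·16.015625≈51.347656; next y=1/2·(-5.390625)+1/2·51.347656≈22.978516
n=3: y≈22.978516, sp=5, e=sp−y≈-17.978516; I≈-8.212891, D=e−e_prev≈-28.369141; u=3/4·(-17.978516)+2·(-8.212891)+3/2·(-28.369141)≈-72.463379; next y=1/2·22.978516+1/2·(-72.463379)≈-24.742432
n=4: y≈-24.742432, sp=5, e=sp−y≈29.742432; I≈21.529541, D=e−e_prev≈47.720947; u=3/4·29.742432+2·21.529541+3/2·47.720947≈136.947327; next y=1/2·(-24.742432)+1/2·136.947327≈56.102448
n=5: y≈56.102448, sp=5, e=sp−y≈-51.102448; I≈-29.572906, D=e−e_prev≈-80.844879; u=3/4·(-51.102448)+2·(-29.572906)+3/2·(-80.844879)≈-218.739967; next y=1/2·56.102448+1/2·(-218.739967)≈-81.318760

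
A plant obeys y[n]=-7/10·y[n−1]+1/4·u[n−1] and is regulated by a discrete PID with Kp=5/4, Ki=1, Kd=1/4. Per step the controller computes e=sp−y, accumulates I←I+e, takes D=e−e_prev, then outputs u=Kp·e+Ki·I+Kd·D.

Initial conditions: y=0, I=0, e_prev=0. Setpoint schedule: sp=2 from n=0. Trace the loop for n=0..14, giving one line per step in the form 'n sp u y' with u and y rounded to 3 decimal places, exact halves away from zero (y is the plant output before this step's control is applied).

0 2 5.000 0.000
1 2 3.375 1.250
2 2 7.641 -0.031
3 2 4.443 1.932
4 2 10.436 -0.242
5 2 4.585 2.778
6 2 13.503 -0.798
7 2 3.575 3.935
8 2 17.312 -1.861
9 2 0.996 5.630
10 2 22.545 -3.692
11 2 -3.876 8.221
12 2 30.242 -6.724
13 2 -12.247 12.267
14 2 42.023 -11.649

(exact arithmetic carried between steps; '≈' marks a value shown rounded to 6 d.p. or computed from one; I and e_prev carry over from the previous line; the table rounds u and y to 3 d.p., halves away from zero)
n=0: y=0, sp=2, e=sp−y=2; I=2, D=e−e_prev=2; u=5/4·2+1·2+1/4·2=5; next y=-7/10·0+1/4·5=1.25
n=1: y=1.25, sp=2, e=sp−y=0.75; I=2.75, D=e−e_prev=-1.25; u=5/4·0.75+1·2.75+1/4·(-1.25)=3.375; next y=-7/10·1.25+1/4·3.375=-0.03125
n=2: y=-0.03125, sp=2, e=sp−y=2.03125; I=4.78125, D=e−e_prev=1.28125; u=5/4·2.03125+1·4.78125+1/4·1.28125=7.640625; next y=-7/10·(-0.03125)+1/4·7.640625≈1.932031
n=3: y≈1.932031, sp=2, e=sp−y≈0.067969; I≈4.849219, D=e−e_prev≈-1.963281; u=5/4·0.067969+1·4.849219+1/4·(-1.963281)≈4.443359; next y=-7/10·1.932031+1/4·4.443359≈-0.241582
n=4: y≈-0.241582, sp=2, e=sp−y≈2.241582; I≈7.090801, D=e−e_prev≈2.173613; u=5/4·2.241582+1·7.090801+1/4·2.173613≈10.436182; next y=-7/10·(-0.241582)+1/4·10.436182≈2.778153
n=5: y≈2.778153, sp=2, e=sp−y≈-0.778153; I≈6.312648, D=e−e_prev≈-3.019735; u=5/4·(-0.778153)+1·6.312648+1/4·(-3.019735)≈4.585023; next y=-7/10·2.778153+1/4·4.585023≈-0.798451
n=6: y≈-0.798451, sp=2, e=sp−y≈2.798451; I≈9.111099, D=e−e_prev≈3.576604; u=5/4·2.798451+1·9.111099+1/4·3.576604≈13.503314; next y=-7/10·(-0.798451)+1/4·13.503314≈3.934744
n=7: y≈3.934744, sp=2, e=sp−y≈-1.934744; I≈7.176355, D=e−e_prev≈-4.733196; u=5/4·(-1.934744)+1·7.176355+1/4·(-4.733196)≈3.574625; next y=-7/10·3.934744+1/4·3.574625≈-1.860665
n=8: y≈-1.860665, sp=2, e=sp−y≈3.860665; I≈11.037019, D=e−e_prev≈5.795409; u=5/4·3.860665+1·11.037019+1/4·5.795409≈17.311703; next y=-7/10·(-1.860665)+1/4·17.311703≈5.630391
n=9: y≈5.630391, sp=2, e=sp−y≈-3.630391; I≈7.406629, D=e−e_prev≈-7.491056; u=5/4·(-3.630391)+1·7.406629+1/4·(-7.491056)≈0.995876; next y=-7/10·5.630391+1/4·0.995876≈-3.692305
n=10: y≈-3.692305, sp=2, e=sp−y≈5.692305; I≈13.098933, D=e−e_prev≈9.322696; u=5/4·5.692305+1·13.098933+1/4·9.322696≈22.544988; next y=-7/10·(-3.692305)+1/4·22.544988≈8.220860
n=11: y≈8.220860, sp=2, e=sp−y≈-6.220860; I≈6.878073, D=e−e_prev≈-11.913165; u=5/4·(-6.220860)+1·6.878073+1/4·(-11.913165)≈-3.876294; next y=-7/10·8.220860+1/4·(-3.876294)≈-6.723676
n=12: y≈-6.723676, sp=2, e=sp−y≈8.723676; I≈15.601749, D=e−e_prev≈14.944536; u=5/4·8.723676+1·15.601749+1/4·14.944536≈30.242477; next y=-7/10·(-6.723676)+1/4·30.242477≈12.267192
n=13: y≈12.267192, sp=2, e=sp−y≈-10.267192; I≈5.334556, D=e−e_prev≈-18.990868; u=5/4·(-10.267192)+1·5.334556+1/4·(-18.990868)≈-12.247151; next y=-7/10·12.267192+1/4·(-12.247151)≈-11.648822
n=14: y≈-11.648822, sp=2, e=sp−y≈13.648822; I≈18.983379, D=e−e_prev≈23.916014; u=5/4·13.648822+1·18.983379+1/4·23.916014≈42.023410; next y=-7/10·(-11.648822)+1/4·42.023410≈18.660028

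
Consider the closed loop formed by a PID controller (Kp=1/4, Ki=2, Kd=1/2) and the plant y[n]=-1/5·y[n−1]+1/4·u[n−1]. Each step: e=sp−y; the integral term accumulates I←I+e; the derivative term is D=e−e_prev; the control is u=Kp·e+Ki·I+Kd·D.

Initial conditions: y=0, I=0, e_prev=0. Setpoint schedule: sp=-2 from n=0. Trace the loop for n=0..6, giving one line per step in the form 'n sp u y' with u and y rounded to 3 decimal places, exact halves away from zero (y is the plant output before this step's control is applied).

(exact arithmetic carried between steps; '≈' marks a value shown rounded to 6 d.p. or computed from one; I and e_prev carry over from the previous line; the table rounds u and y to 3 d.p., halves away from zero)
n=0: y=0, sp=-2, e=sp−y=-2; I=-2, D=e−e_prev=-2; u=1/4·(-2)+2·(-2)+1/2·(-2)=-5.5; next y=-1/5·0+1/4·(-5.5)=-1.375
n=1: y=-1.375, sp=-2, e=sp−y=-0.625; I=-2.625, D=e−e_prev=1.375; u=1/4·(-0.625)+2·(-2.625)+1/2·1.375=-4.71875; next y=-1/5·(-1.375)+1/4·(-4.71875)≈-0.904688
n=2: y≈-0.904688, sp=-2, e=sp−y≈-1.095313; I≈-3.720313, D=e−e_prev≈-0.470313; u=1/4·(-1.095313)+2·(-3.720313)+1/2·(-0.470313)≈-7.949609; next y=-1/5·(-0.904688)+1/4·(-7.949609)≈-1.806465
n=3: y≈-1.806465, sp=-2, e=sp−y≈-0.193535; I≈-3.913848, D=e−e_prev≈0.901777; u=1/4·(-0.193535)+2·(-3.913848)+1/2·0.901777≈-7.425190; next y=-1/5·(-1.806465)+1/4·(-7.425190)≈-1.495005
n=4: y≈-1.495005, sp=-2, e=sp−y≈-0.504995; I≈-4.418843, D=e−e_prev≈-0.311460; u=1/4·(-0.504995)+2·(-4.418843)+1/2·(-0.311460)≈-9.119665; next y=-1/5·(-1.495005)+1/4·(-9.119665)≈-1.980915
n=5: y≈-1.980915, sp=-2, e=sp−y≈-0.019085; I≈-4.437928, D=e−e_prev≈0.485911; u=1/4·(-0.019085)+2·(-4.437928)+1/2·0.485911≈-8.637671; next y=-1/5·(-1.980915)+1/4·(-8.637671)≈-1.763235
n=6: y≈-1.763235, sp=-2, e=sp−y≈-0.236765; I≈-4.674693, D=e−e_prev≈-0.217681; u=1/4·(-0.236765)+2·(-4.674693)+1/2·(-0.217681)≈-9.517418; next y=-1/5·(-1.763235)+1/4·(-9.517418)≈-2.026707

0 -2 -5.500 0.000
1 -2 -4.719 -1.375
2 -2 -7.950 -0.905
3 -2 -7.425 -1.806
4 -2 -9.120 -1.495
5 -2 -8.638 -1.981
6 -2 -9.517 -1.763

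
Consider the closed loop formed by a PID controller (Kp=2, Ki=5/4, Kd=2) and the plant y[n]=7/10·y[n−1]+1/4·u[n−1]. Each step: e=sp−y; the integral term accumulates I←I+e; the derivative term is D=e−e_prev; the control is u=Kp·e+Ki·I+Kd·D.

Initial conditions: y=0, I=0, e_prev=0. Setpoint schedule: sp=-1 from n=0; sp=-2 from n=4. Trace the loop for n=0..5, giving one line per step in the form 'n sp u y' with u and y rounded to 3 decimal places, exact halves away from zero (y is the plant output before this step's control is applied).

0 -1 -5.250 0.000
1 -1 2.391 -1.313
2 -1 -5.049 -0.321
3 -1 2.206 -1.487
4 -2 -10.004 -0.489
5 -2 4.463 -2.844

(exact arithmetic carried between steps; '≈' marks a value shown rounded to 6 d.p. or computed from one; I and e_prev carry over from the previous line; the table rounds u and y to 3 d.p., halves away from zero)
n=0: y=0, sp=-1, e=sp−y=-1; I=-1, D=e−e_prev=-1; u=2·(-1)+5/4·(-1)+2·(-1)=-5.25; next y=7/10·0+1/4·(-5.25)=-1.3125
n=1: y=-1.3125, sp=-1, e=sp−y=0.3125; I=-0.6875, D=e−e_prev=1.3125; u=2·0.3125+5/4·(-0.6875)+2·1.3125=2.390625; next y=7/10·(-1.3125)+1/4·2.390625≈-0.321094
n=2: y≈-0.321094, sp=-1, e=sp−y≈-0.678906; I≈-1.366406, D=e−e_prev≈-0.991406; u=2·(-0.678906)+5/4·(-1.366406)+2·(-0.991406)≈-5.048633; next y=7/10·(-0.321094)+1/4·(-5.048633)≈-1.486924
n=3: y≈-1.486924, sp=-1, e=sp−y≈0.486924; I≈-0.879482, D=e−e_prev≈1.165830; u=2·0.486924+5/4·(-0.879482)+2·1.165830≈2.206155; next y=7/10·(-1.486924)+1/4·2.206155≈-0.489308
n=4: y≈-0.489308, sp=-2, e=sp−y≈-1.510692; I≈-2.390174, D=e−e_prev≈-1.997616; u=2·(-1.510692)+5/4·(-2.390174)+2·(-1.997616)≈-10.004334; next y=7/10·(-0.489308)+1/4·(-10.004334)≈-2.843599
n=5: y≈-2.843599, sp=-2, e=sp−y≈0.843599; I≈-1.546575, D=e−e_prev≈2.354291; u=2·0.843599+5/4·(-1.546575)+2·2.354291≈4.462561; next y=7/10·(-2.843599)+1/4·4.462561≈-0.874879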